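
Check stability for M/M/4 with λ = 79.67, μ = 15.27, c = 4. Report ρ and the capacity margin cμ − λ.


Total capacity cμ = 4·15.27 = 61.08/hr
ρ = λ/(cμ) = 79.67/61.08 = 1.3044
Stable ⇔ ρ < 1: NO
Spare capacity = cμ − λ = 61.08 − 79.67 = -18.59/hr

Final: ρ = 1.3044; unstable; margin = -18.59/hr


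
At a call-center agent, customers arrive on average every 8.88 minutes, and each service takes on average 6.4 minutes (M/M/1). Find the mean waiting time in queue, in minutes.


λ = 60/8.88 = 6.7568 /hr
μ = 60/6.4 = 9.3750 /hr
ρ = λ/μ = 6.7568/9.3750 = 0.7207
Wq = ρ/(μ−λ) = 0.7207/(9.3750−6.7568) = 0.27527 hr
In minutes: 0.27527·60 = 16.516 min

Final: 16.516 min


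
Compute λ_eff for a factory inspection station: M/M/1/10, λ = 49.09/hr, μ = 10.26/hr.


ρ = 4.7846; P_K = (1−ρ)ρ^10/(1−ρ^11) = 0.790996
λ_eff = λ(1 − P_K) = 49.09·(1 − 0.790996) = 49.09·0.209004 = 10.2600 /hr

Final: 10.2600 /hr


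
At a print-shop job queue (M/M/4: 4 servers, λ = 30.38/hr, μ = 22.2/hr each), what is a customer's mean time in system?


a = 1.3685; ρ = 0.3421; P₀ = 0.252905
Lq = P₀·a^c·ρ/(c!(1−ρ)²) = 0.02921
Wq = Lq/λ = 0.02921/30.38 = 0.0009616 hr
W = Wq + 1/μ = 0.0009616 + 0.04505 = 0.04601 hr

Final: 0.04601 hr


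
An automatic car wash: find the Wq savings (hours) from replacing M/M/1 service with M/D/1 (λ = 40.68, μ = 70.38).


ρ = 40.68/70.38 = 0.5780
Wq(M/M/1) = ρ/(μ−λ) = 0.5780/29.70 = 0.01946 hr
Wq(M/D/1) = ρ/(2(μ−λ)) = 0.009731 hr
Savings = 0.01946 − 0.009731 = 0.009731 hr

Final: 0.009731 hr


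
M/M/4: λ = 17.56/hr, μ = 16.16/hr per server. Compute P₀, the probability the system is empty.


a = λ/μ = 17.56/16.16 = 1.0866; ρ = a/c = 0.2717
Σ_{k=0}^{3} a^k/k! (terms k=0..3) = 1.00000 + 1.08663 + 0.59039 + 0.21384 = 2.89086
Tail: a^4/(4!(1−ρ)) = 1.39422/(24·0.7283) = 0.07976
P₀ = 1/(2.89086 + 0.07976) = 1/2.97062 = 0.336630

Final: 0.336630


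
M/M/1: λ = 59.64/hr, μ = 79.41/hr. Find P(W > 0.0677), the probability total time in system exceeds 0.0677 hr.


W ~ Exponential(μ−λ) for M/M/1.
μ − λ = 79.41 − 59.64 = 19.7700
P(W > t) = e^{−(μ−λ)t} = e^{−1.3384} = 0.262257

Final: 0.262257


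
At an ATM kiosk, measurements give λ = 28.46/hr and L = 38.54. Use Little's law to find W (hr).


W = L/λ = 38.54/28.46 = 1.3542 hr

Final: 1.3542 hr


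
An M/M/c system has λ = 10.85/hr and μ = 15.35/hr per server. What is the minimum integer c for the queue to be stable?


Stability requires cμ > λ ⇔ c > λ/μ.
λ/μ = 10.85/15.35 = 0.7068
Minimum integer c = ⌊0.7068⌋ + 1 = 1
Check: 1·15.35 = 15.35 > 10.85, while 0·15.35 = 0.00 ≤ 10.85

Final: 1 servers


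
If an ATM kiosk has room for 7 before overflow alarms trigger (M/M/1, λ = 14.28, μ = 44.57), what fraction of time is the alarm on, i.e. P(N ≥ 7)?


ρ = 14.28/44.57 = 0.3204
P(N ≥ n) = ρ^n = 0.3204^7 = 0.0003466

Final: 0.0003466


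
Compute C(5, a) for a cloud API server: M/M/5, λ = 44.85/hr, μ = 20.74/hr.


a = λ/μ = 2.1625; ρ = a/5 = 0.4325
P₀ = 0.113744 (from M/M/c formula)
C(c,a) = [a^c/(c!(1−ρ))]·P₀ = [47.28991/(120·0.5675)]·0.113744
= 0.69442·0.113744 = 0.078985

Final: 0.078985


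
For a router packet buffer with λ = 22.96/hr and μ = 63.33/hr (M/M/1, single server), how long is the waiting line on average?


ρ = 22.96/63.33 = 0.3625
Lq = ρ²/(1−ρ) = 0.1314/0.6375 = 0.2062

Final: 0.2062


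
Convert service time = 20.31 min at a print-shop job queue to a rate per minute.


μ = 1/(service time) in consistent units.
1 minute = 1 min, so μ = 1/20.31 = 0.04924 per minute

Final: 0.04924 /min


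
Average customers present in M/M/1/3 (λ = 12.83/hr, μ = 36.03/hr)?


ρ = 12.83/36.03 = 0.3561
L = ρ[1 − (K+1)ρ^K + Kρ^(K+1)] / [(1−ρ)(1−ρ^(K+1))]
Numerator: 0.3561·(1 − 4·0.045153 + 3·0.016079) = 0.308954
Denominator: (0.6439)·(0.983921) = 0.633555
L = 0.308954/0.633555 = 0.4877

Final: 0.4877


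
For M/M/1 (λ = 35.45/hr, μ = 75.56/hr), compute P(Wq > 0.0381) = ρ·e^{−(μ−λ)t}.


ρ = 35.45/75.56 = 0.4692
P(Wq > t) = ρ·e^{−(μ−λ)t} = 0.4692·e^{−1.5282}
= 0.4692·0.216928 = 0.101775

Final: 0.101775


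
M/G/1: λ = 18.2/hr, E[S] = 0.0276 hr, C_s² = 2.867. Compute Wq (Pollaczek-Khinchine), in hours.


ρ = λ·E[S] = 18.2·0.0276 = 0.5023
E[S²] = E[S]²(1+C_s²) = 0.0276²·(1+2.867) = 0.002946
Wq = λ·E[S²]/(2(1−ρ)) = 18.2·0.002946/(2·0.4977) = 0.05386 hr

Final: 0.05386 hr


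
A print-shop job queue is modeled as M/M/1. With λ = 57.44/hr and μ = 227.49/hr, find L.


ρ = λ/μ = 57.44/227.49 = 0.2525
L = ρ/(1−ρ) = 0.2525/(1 − 0.2525) = 0.2525/0.7475 = 0.3378

Final: 0.3378


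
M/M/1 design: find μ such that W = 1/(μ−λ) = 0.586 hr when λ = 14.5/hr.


W = 1/(μ−λ) ⇒ μ − λ = 1/W = 1/0.586 = 1.7065
μ = λ + 1/W = 14.5 + 1.7065 = 16.2065 per hr

Final: 16.2065 /hr


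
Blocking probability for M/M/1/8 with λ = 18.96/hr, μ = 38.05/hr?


ρ = λ/μ = 18.96/38.05 = 0.4983
P_K = (1−ρ)ρ^K/(1−ρ^(K+1)) = (0.5017·0.003801)/(1 − 0.001894)
= 0.001907/0.998106 = 0.001910

Final: 0.001910


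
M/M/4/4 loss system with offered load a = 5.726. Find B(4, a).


B(c,a) = (a^c/c!) / Σ_{k=0}^{c} a^k/k!
a^4/4! = 44.791348
Σ terms (k=0..4): 1.00000 + 5.72600 + 16.39354 + 31.28980 + 44.79135 = 99.200686
B = 44.791348/99.200686 = 0.451523

Final: 0.451523


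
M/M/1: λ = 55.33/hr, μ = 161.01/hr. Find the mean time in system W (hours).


W = 1/(μ−λ) = 1/(161.01 − 55.33) = 1/105.68 = 0.009463 hr

Final: 0.009463 hr


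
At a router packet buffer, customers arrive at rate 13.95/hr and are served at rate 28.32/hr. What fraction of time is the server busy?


ρ = λ/μ = 13.95/28.32 = 0.4926

Final: 0.4926


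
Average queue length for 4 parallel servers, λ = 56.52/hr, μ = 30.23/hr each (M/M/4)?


a = λ/μ = 1.8697; ρ = a/4 = 0.4674
P₀ = 0.150088
Lq = P₀·a^c·ρ / (c!·(1−ρ)²) = 0.150088·12.21957·0.4674/(24·0.28365)
= 0.12593

Final: 0.12593


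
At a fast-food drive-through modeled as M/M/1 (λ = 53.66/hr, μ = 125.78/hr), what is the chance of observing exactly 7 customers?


ρ = 53.66/125.78 = 0.4266
P_n = (1−ρ)·ρ^n = (1 − 0.4266)·0.4266^7 = 0.5734·0.002572 = 0.001475

Final: 0.001475


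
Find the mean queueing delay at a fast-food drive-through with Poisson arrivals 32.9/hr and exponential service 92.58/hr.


ρ = 32.9/92.58 = 0.3554
Wq = ρ/(μ−λ) = 0.3554/(92.58 − 32.9) = 0.3554/59.68 = 0.005955 hr

Final: 0.005955 hr


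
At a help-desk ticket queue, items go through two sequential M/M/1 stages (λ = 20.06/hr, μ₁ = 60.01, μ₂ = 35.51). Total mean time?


Each node sees arrival rate λ = 20.06/hr (tandem ⇒ throughput preserved).
W₁ = 1/(μ₁−λ) = 1/(60.01−20.06) = 0.02503 hr
W₂ = 1/(μ₂−λ) = 1/(35.51−20.06) = 0.06472 hr
W_total = W₁ + W₂ = 0.02503 + 0.06472 = 0.08976 hr

Final: 0.08976 hr


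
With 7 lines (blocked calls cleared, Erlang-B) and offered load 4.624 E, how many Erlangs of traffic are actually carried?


B(7,4.624) = 0.097477 (Erlang-B)
Carried load = a(1 − B) = 4.624·(1 − 0.097477) = 4.624·0.902523 = 4.1733 E

Final: 4.1733 Erlangs


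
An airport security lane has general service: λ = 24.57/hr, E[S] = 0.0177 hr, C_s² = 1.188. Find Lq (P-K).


ρ = λ·E[S] = 24.57·0.0177 = 0.4349
Lq = ρ²(1+C_s²)/(2(1−ρ)) = 0.1891·(1+1.188)/(2·0.5651)
= 0.1891·2.1880/1.1302 = 0.36613

Final: 0.36613


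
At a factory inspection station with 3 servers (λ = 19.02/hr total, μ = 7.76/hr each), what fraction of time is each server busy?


ρ = λ/(cμ) = 19.02/(3·7.76) = 19.02/23.28 = 0.8170

Final: 0.8170


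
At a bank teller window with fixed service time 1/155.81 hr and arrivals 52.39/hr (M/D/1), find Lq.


ρ = 52.39/155.81 = 0.3362
M/D/1: Lq = ρ²/(2(1−ρ)) = 0.1131/(2·0.6638) = 0.08517

Final: 0.08517


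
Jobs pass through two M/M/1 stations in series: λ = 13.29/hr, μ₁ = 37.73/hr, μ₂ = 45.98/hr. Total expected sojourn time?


Each node sees arrival rate λ = 13.29/hr (tandem ⇒ throughput preserved).
W₁ = 1/(μ₁−λ) = 1/(37.73−13.29) = 0.04092 hr
W₂ = 1/(μ₂−λ) = 1/(45.98−13.29) = 0.03059 hr
W_total = W₁ + W₂ = 0.04092 + 0.03059 = 0.07151 hr

Final: 0.07151 hr


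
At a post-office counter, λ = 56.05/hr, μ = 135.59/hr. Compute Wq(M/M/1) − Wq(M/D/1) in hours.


ρ = 56.05/135.59 = 0.4134
Wq(M/M/1) = ρ/(μ−λ) = 0.4134/79.54 = 0.005197 hr
Wq(M/D/1) = ρ/(2(μ−λ)) = 0.002599 hr
Savings = 0.005197 − 0.002599 = 0.002599 hr

Final: 0.002599 hr


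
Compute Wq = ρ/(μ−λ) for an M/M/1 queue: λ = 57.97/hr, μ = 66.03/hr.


ρ = 57.97/66.03 = 0.8779
Wq = ρ/(μ−λ) = 0.8779/(66.03 − 57.97) = 0.8779/8.06 = 0.1089 hr

Final: 0.1089 hr


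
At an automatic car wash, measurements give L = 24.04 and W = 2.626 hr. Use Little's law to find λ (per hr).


λ = L/W = 24.04/2.626 = 9.1546 /hr

Final: 9.1546 /hr


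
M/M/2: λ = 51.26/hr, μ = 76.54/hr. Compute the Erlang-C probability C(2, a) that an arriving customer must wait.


a = λ/μ = 0.6697; ρ = a/2 = 0.3349
P₀ = 0.498287 (from M/M/c formula)
C(c,a) = [a^c/(c!(1−ρ))]·P₀ = [0.44852/(2·0.6651)]·0.498287
= 0.33716·0.498287 = 0.168002

Final: 0.168002


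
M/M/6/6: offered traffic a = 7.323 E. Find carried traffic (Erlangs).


B(6,7.323) = 0.351077 (Erlang-B)
Carried load = a(1 − B) = 7.323·(1 − 0.351077) = 7.323·0.648923 = 4.7521 E

Final: 4.7521 Erlangs


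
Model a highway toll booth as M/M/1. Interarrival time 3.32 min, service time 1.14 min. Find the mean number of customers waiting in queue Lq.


λ = 60/3.32 = 18.0723 /hr
μ = 60/1.14 = 52.6316 /hr
ρ = λ/μ = 18.0723/52.6316 = 0.3434
Lq = ρ²/(1−ρ) = 0.1179/0.6566 = 0.1796

Final: 0.1796


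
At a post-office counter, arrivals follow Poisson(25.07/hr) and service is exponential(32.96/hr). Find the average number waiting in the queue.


ρ = 25.07/32.96 = 0.7606
Lq = ρ²/(1−ρ) = 0.5785/0.2394 = 2.4168

Final: 2.4168


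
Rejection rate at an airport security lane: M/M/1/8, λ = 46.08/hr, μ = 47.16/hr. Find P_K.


ρ = λ/μ = 46.08/47.16 = 0.9771
P_K = (1−ρ)ρ^K/(1−ρ^(K+1)) = (0.02290·0.830825)/(1 − 0.811798)
= 0.019027/0.188202 = 0.101096

Final: 0.101096


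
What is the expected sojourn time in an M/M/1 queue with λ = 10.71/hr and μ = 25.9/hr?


W = 1/(μ−λ) = 1/(25.9 − 10.71) = 1/15.19 = 0.06583 hr

Final: 0.06583 hr


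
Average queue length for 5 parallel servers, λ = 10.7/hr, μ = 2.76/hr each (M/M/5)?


a = λ/μ = 3.8768; ρ = a/5 = 0.7754
P₀ = 0.015625
Lq = P₀·a^c·ρ / (c!·(1−ρ)²) = 0.015625·875.73655·0.7754/(120·0.05046)
= 1.75202

Final: 1.75202


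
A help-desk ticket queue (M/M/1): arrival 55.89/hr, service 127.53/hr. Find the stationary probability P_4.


ρ = 55.89/127.53 = 0.4382
P_n = (1−ρ)·ρ^n = (1 − 0.4382)·0.4382^4 = 0.5618·0.036888 = 0.020722

Final: 0.020722


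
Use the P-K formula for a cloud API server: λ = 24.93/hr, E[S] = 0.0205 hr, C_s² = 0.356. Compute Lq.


ρ = λ·E[S] = 24.93·0.0205 = 0.5111
Lq = ρ²(1+C_s²)/(2(1−ρ)) = 0.2612·(1+0.356)/(2·0.4889)
= 0.2612·1.3560/0.9779 = 0.36219

Final: 0.36219


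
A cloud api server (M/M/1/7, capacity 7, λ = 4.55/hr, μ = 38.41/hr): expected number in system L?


ρ = 4.55/38.41 = 0.1185
L = ρ[1 − (K+1)ρ^K + Kρ^(K+1)] / [(1−ρ)(1−ρ^(K+1))]
Numerator: 0.1185·(1 − 8·0.0000003273 + 7·0.00000003877) = 0.118458
Denominator: (0.8815)·(1.000000) = 0.881541
L = 0.118458/0.881541 = 0.1344

Final: 0.1344


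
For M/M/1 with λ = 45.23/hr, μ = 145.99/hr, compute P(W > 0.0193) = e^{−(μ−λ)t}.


W ~ Exponential(μ−λ) for M/M/1.
μ − λ = 145.99 − 45.23 = 100.7600
P(W > t) = e^{−(μ−λ)t} = e^{−1.9447} = 0.143035

Final: 0.143035


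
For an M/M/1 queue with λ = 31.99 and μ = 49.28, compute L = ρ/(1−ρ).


ρ = λ/μ = 31.99/49.28 = 0.6491
L = ρ/(1−ρ) = 0.6491/(1 − 0.6491) = 0.6491/0.3509 = 1.8502

Final: 1.8502


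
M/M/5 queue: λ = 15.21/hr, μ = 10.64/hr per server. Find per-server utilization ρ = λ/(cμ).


ρ = λ/(cμ) = 15.21/(5·10.64) = 15.21/53.20 = 0.2859

Final: 0.2859


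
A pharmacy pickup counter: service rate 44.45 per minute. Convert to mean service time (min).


Mean service time = 1/μ = 1/44.45 minute = 0.02250 minute
In minutes: 0.02250 × 1 = 0.02250 min

Final: 0.02250 min


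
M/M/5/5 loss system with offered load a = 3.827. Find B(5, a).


B(c,a) = (a^c/c!) / Σ_{k=0}^{c} a^k/k!
a^5/5! = 6.840866
Σ terms (k=0..5): 1.00000 + 3.82700 + 7.32296 + 9.34166 + 8.93763 + 6.84087 = 37.270127
B = 6.840866/37.270127 = 0.183548

Final: 0.183548


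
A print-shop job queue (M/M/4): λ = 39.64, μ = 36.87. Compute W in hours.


a = 1.0751; ρ = 0.2688; P₀ = 0.340560
Lq = P₀·a^c·ρ/(c!(1−ρ)²) = 0.009531
Wq = Lq/λ = 0.009531/39.64 = 0.0002404 hr
W = Wq + 1/μ = 0.0002404 + 0.02712 = 0.02736 hr

Final: 0.02736 hr


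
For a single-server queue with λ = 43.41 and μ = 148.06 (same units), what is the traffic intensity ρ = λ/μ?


ρ = λ/μ = 43.41/148.06 = 0.2932

Final: 0.2932


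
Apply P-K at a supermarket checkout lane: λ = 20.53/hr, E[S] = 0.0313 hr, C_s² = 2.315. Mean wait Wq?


ρ = λ·E[S] = 20.53·0.0313 = 0.6426
E[S²] = E[S]²(1+C_s²) = 0.0313²·(1+2.315) = 0.003248
Wq = λ·E[S²]/(2(1−ρ)) = 20.53·0.003248/(2·0.3574) = 0.09327 hr

Final: 0.09327 hr


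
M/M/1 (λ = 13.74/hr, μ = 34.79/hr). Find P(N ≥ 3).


ρ = 13.74/34.79 = 0.3949
P(N ≥ n) = ρ^n = 0.3949^3 = 0.061602

Final: 0.061602


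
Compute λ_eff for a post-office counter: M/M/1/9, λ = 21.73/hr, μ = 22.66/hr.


ρ = 0.9590; P_K = (1−ρ)ρ^9/(1−ρ^10) = 0.082216
λ_eff = λ(1 − P_K) = 21.73·(1 − 0.082216) = 21.73·0.917784 = 19.9434 /hr

Final: 19.9434 /hr


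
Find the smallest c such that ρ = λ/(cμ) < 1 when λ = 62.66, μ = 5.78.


Stability requires cμ > λ ⇔ c > λ/μ.
λ/μ = 62.66/5.78 = 10.8408
Minimum integer c = ⌊10.8408⌋ + 1 = 11
Check: 11·5.78 = 63.58 > 62.66, while 10·5.78 = 57.80 ≤ 62.66

Final: 11 servers


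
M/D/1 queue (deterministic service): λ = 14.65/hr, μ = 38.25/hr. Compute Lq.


ρ = 14.65/38.25 = 0.3830
M/D/1: Lq = ρ²/(2(1−ρ)) = 0.1467/(2·0.6170) = 0.11888

Final: 0.11888


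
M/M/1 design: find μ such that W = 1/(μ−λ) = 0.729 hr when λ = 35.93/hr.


W = 1/(μ−λ) ⇒ μ − λ = 1/W = 1/0.729 = 1.3717
μ = λ + 1/W = 35.93 + 1.3717 = 37.3017 per hr

Final: 37.3017 /hr


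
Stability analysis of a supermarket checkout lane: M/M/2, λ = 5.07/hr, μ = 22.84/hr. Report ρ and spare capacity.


Total capacity cμ = 2·22.84 = 45.68/hr
ρ = λ/(cμ) = 5.07/45.68 = 0.1110
Stable ⇔ ρ < 1: YES
Spare capacity = cμ − λ = 45.68 − 5.07 = 40.61/hr

Final: ρ = 0.1110; stable; margin = 40.61/hr


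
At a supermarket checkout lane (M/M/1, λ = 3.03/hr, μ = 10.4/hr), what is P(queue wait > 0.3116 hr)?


ρ = 3.03/10.4 = 0.2913
P(Wq > t) = ρ·e^{−(μ−λ)t} = 0.2913·e^{−2.2965}
= 0.2913·0.100611 = 0.029313

Final: 0.029313


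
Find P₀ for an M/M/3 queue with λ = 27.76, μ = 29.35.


a = λ/μ = 27.76/29.35 = 0.9458; ρ = a/c = 0.3153
Σ_{k=0}^{2} a^k/k! (terms k=0..2) = 1.00000 + 0.94583 + 0.44729 = 2.39312
Tail: a^3/(3!(1−ρ)) = 0.84612/(6·0.6847) = 0.20595
P₀ = 1/(2.39312 + 0.20595) = 1/2.59907 = 0.384753

Final: 0.384753


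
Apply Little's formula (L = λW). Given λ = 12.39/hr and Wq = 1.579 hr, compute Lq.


Lq = λWq = 12.39·1.579 = 19.5638

Final: 19.5638


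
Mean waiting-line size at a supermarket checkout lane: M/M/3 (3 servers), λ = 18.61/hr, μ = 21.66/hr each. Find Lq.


a = λ/μ = 0.8592; ρ = a/3 = 0.2864
P₀ = 0.420800
Lq = P₀·a^c·ρ / (c!·(1−ρ)²) = 0.420800·0.63425·0.2864/(6·0.50923)
= 0.02502

Final: 0.02502


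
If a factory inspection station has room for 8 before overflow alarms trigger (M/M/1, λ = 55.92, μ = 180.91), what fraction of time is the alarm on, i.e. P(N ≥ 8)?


ρ = 55.92/180.91 = 0.3091
P(N ≥ n) = ρ^n = 0.3091^8 = 0.00008334

Final: 0.00008334


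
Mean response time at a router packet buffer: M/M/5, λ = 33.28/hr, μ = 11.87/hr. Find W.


a = 2.8037; ρ = 0.5607; P₀ = 0.057908
Lq = P₀·a^c·ρ/(c!(1−ρ)²) = 0.24297
Wq = Lq/λ = 0.24297/33.28 = 0.007301 hr
W = Wq + 1/μ = 0.007301 + 0.08425 = 0.09155 hr

Final: 0.09155 hr


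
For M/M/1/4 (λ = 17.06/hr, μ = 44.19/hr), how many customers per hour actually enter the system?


ρ = 0.3861; P_K = (1−ρ)ρ^4/(1−ρ^5) = 0.013756
λ_eff = λ(1 − P_K) = 17.06·(1 − 0.013756) = 17.06·0.986244 = 16.8253 /hr

Final: 16.8253 /hr


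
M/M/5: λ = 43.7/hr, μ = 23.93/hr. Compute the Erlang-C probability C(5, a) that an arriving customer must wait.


a = λ/μ = 1.8262; ρ = a/5 = 0.3652
P₀ = 0.160292 (from M/M/c formula)
C(c,a) = [a^c/(c!(1−ρ))]·P₀ = [20.30924/(120·0.6348)]·0.160292
= 0.26662·0.160292 = 0.042738

Final: 0.042738


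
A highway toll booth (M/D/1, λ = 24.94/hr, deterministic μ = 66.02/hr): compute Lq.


ρ = 24.94/66.02 = 0.3778
M/D/1: Lq = ρ²/(2(1−ρ)) = 0.1427/(2·0.6222) = 0.11467

Final: 0.11467


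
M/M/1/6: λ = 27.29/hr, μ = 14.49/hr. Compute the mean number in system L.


ρ = 27.29/14.49 = 1.8834
L = ρ[1 − (K+1)ρ^K + Kρ^(K+1)] / [(1−ρ)(1−ρ^(K+1))]
Numerator: 1.8834·(1 − 7·44.628357 + 6·84.051613) = 363.322705
Denominator: (-0.8834)·(-83.051613) = 73.365124
L = 363.322705/73.365124 = 4.9523

Final: 4.9523


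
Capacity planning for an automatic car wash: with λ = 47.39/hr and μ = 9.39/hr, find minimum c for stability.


Stability requires cμ > λ ⇔ c > λ/μ.
λ/μ = 47.39/9.39 = 5.0469
Minimum integer c = ⌊5.0469⌋ + 1 = 6
Check: 6·9.39 = 56.34 > 47.39, while 5·9.39 = 46.95 ≤ 47.39

Final: 6 servers


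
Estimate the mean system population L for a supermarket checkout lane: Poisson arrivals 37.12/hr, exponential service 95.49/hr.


ρ = λ/μ = 37.12/95.49 = 0.3887
L = ρ/(1−ρ) = 0.3887/(1 − 0.3887) = 0.3887/0.6113 = 0.6359

Final: 0.6359


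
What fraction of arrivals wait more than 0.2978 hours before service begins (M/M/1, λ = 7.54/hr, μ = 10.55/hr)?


ρ = 7.54/10.55 = 0.7147
P(Wq > t) = ρ·e^{−(μ−λ)t} = 0.7147·e^{−0.8964}
= 0.7147·0.408045 = 0.291626

Final: 0.291626


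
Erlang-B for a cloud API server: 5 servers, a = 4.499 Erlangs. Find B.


B(c,a) = (a^c/c!) / Σ_{k=0}^{c} a^k/k!
a^5/5! = 15.360265
Σ terms (k=0..5): 1.00000 + 4.49900 + 10.12050 + 15.17738 + 17.07076 + 15.36027 = 63.227898
B = 15.360265/63.227898 = 0.242935

Final: 0.242935


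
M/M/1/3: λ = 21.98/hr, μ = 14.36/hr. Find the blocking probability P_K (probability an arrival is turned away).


ρ = λ/μ = 21.98/14.36 = 1.5306
P_K = (1−ρ)ρ^K/(1−ρ^(K+1)) = (-0.5306·3.586078)/(1 − 5.488997)
= -1.902919/-4.488997 = 0.423907

Final: 0.423907


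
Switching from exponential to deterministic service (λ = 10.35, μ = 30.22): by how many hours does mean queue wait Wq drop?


ρ = 10.35/30.22 = 0.3425
Wq(M/M/1) = ρ/(μ−λ) = 0.3425/19.87 = 0.01724 hr
Wq(M/D/1) = ρ/(2(μ−λ)) = 0.008618 hr
Savings = 0.01724 − 0.008618 = 0.008618 hr

Final: 0.008618 hr


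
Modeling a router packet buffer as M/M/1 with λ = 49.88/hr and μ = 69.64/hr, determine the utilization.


ρ = λ/μ = 49.88/69.64 = 0.7163

Final: 0.7163


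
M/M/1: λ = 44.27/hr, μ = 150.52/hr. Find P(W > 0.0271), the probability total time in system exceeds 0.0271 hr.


W ~ Exponential(μ−λ) for M/M/1.
μ − λ = 150.52 − 44.27 = 106.2500
P(W > t) = e^{−(μ−λ)t} = e^{−2.8794} = 0.056170

Final: 0.056170


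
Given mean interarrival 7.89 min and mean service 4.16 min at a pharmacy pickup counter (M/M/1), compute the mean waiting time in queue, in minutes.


λ = 60/7.89 = 7.6046 /hr
μ = 60/4.16 = 14.4231 /hr
ρ = λ/μ = 7.6046/14.4231 = 0.5272
Wq = ρ/(μ−λ) = 0.5272/(14.4231−7.6046) = 0.07733 hr
In minutes: 0.07733·60 = 4.640 min

Final: 4.640 min


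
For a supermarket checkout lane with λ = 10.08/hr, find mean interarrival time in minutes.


Mean interarrival time = 1/λ = 1/10.08 hour = 0.09921 hour
In minutes: 0.09921 × 60 = 5.9524 min

Final: 5.9524 min


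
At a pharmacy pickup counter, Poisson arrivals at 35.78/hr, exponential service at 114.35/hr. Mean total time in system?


W = 1/(μ−λ) = 1/(114.35 − 35.78) = 1/78.57 = 0.01273 hr

Final: 0.01273 hr


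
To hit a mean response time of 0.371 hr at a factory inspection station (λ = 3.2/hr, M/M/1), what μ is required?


W = 1/(μ−λ) ⇒ μ − λ = 1/W = 1/0.371 = 2.6954
μ = λ + 1/W = 3.2 + 2.6954 = 5.8954 per hr

Final: 5.8954 /hr


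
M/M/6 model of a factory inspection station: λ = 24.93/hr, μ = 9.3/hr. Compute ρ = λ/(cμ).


ρ = λ/(cμ) = 24.93/(6·9.3) = 24.93/55.80 = 0.4468

Final: 0.4468


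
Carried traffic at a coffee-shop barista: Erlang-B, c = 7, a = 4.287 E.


B(7,4.287) = 0.078051 (Erlang-B)
Carried load = a(1 − B) = 4.287·(1 − 0.078051) = 4.287·0.921949 = 3.9524 E

Final: 3.9524 Erlangs


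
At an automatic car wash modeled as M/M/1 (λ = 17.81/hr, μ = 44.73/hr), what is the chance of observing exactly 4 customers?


ρ = 17.81/44.73 = 0.3982
P_n = (1−ρ)·ρ^n = (1 − 0.3982)·0.3982^4 = 0.6018·0.025134 = 0.015126

Final: 0.015126


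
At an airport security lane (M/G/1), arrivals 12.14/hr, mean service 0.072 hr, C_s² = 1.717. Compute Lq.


ρ = λ·E[S] = 12.14·0.072 = 0.8741
Lq = ρ²(1+C_s²)/(2(1−ρ)) = 0.7640·(1+1.717)/(2·0.1259)
= 0.7640·2.7170/0.2518 = 8.24266

Final: 8.24266


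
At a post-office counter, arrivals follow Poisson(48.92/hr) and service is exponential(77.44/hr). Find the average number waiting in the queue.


ρ = 48.92/77.44 = 0.6317
Lq = ρ²/(1−ρ) = 0.3991/0.3683 = 1.0836

Final: 1.0836


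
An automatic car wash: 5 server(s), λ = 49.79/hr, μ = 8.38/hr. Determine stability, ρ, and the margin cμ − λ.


Total capacity cμ = 5·8.38 = 41.90/hr
ρ = λ/(cμ) = 49.79/41.90 = 1.1883
Stable ⇔ ρ < 1: NO
Spare capacity = cμ − λ = 41.90 − 49.79 = -7.89/hr

Final: ρ = 1.1883; unstable; margin = -7.89/hr


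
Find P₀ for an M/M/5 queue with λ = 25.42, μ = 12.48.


a = λ/μ = 25.42/12.48 = 2.0369; ρ = a/c = 0.4074
Σ_{k=0}^{4} a^k/k! (terms k=0..4) = 1.00000 + 2.03686 + 2.07440 + 1.40842 + 0.71719 = 7.23686
Tail: a^5/(5!(1−ρ)) = 35.05943/(120·0.5926) = 0.49299
P₀ = 1/(7.23686 + 0.49299) = 1/7.72986 = 0.129369

Final: 0.129369


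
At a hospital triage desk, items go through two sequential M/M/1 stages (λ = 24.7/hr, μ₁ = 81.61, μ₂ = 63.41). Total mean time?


Each node sees arrival rate λ = 24.7/hr (tandem ⇒ throughput preserved).
W₁ = 1/(μ₁−λ) = 1/(81.61−24.7) = 0.01757 hr
W₂ = 1/(μ₂−λ) = 1/(63.41−24.7) = 0.02583 hr
W_total = W₁ + W₂ = 0.01757 + 0.02583 = 0.04340 hr

Final: 0.04340 hr


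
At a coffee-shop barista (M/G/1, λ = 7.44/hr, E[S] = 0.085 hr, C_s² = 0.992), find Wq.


ρ = λ·E[S] = 7.44·0.085 = 0.6324
E[S²] = E[S]²(1+C_s²) = 0.085²·(1+0.992) = 0.014392
Wq = λ·E[S²]/(2(1−ρ)) = 7.44·0.014392/(2·0.3676) = 0.14564 hr

Final: 0.14564 hr


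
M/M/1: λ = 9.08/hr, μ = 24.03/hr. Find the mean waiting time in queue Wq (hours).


ρ = 9.08/24.03 = 0.3779
Wq = ρ/(μ−λ) = 0.3779/(24.03 − 9.08) = 0.3779/14.95 = 0.02527 hr

Final: 0.02527 hr


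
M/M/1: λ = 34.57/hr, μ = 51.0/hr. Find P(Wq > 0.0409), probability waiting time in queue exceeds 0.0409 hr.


ρ = 34.57/51.0 = 0.6778
P(Wq > t) = ρ·e^{−(μ−λ)t} = 0.6778·e^{−0.6720}
= 0.6778·0.510693 = 0.346170

Final: 0.346170


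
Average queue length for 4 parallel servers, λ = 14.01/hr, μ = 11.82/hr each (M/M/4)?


a = λ/μ = 1.1853; ρ = a/4 = 0.2963
P₀ = 0.304681
Lq = P₀·a^c·ρ / (c!·(1−ρ)²) = 0.304681·1.97371·0.2963/(24·0.49517)
= 0.01499

Final: 0.01499


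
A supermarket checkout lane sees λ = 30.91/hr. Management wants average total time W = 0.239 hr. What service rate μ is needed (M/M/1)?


W = 1/(μ−λ) ⇒ μ − λ = 1/W = 1/0.239 = 4.1841
μ = λ + 1/W = 30.91 + 4.1841 = 35.0941 per hr

Final: 35.0941 /hr


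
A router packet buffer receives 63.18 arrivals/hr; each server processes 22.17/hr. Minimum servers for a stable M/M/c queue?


Stability requires cμ > λ ⇔ c > λ/μ.
λ/μ = 63.18/22.17 = 2.8498
Minimum integer c = ⌊2.8498⌋ + 1 = 3
Check: 3·22.17 = 66.51 > 63.18, while 2·22.17 = 44.34 ≤ 63.18

Final: 3 servers


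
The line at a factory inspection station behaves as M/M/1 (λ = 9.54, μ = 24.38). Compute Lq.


ρ = 9.54/24.38 = 0.3913
Lq = ρ²/(1−ρ) = 0.1531/0.6087 = 0.2516

Final: 0.2516


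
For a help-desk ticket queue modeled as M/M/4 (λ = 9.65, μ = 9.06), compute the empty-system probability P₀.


a = λ/μ = 9.65/9.06 = 1.0651; ρ = a/c = 0.2663
Σ_{k=0}^{3} a^k/k! (terms k=0..3) = 1.00000 + 1.06512 + 0.56724 + 0.20139 = 2.83376
Tail: a^4/(4!(1−ρ)) = 1.28705/(24·0.7337) = 0.07309
P₀ = 1/(2.83376 + 0.07309) = 1/2.90685 = 0.344015

Final: 0.344015


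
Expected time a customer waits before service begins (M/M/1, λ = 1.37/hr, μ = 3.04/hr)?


ρ = 1.37/3.04 = 0.4507
Wq = ρ/(μ−λ) = 0.4507/(3.04 − 1.37) = 0.4507/1.67 = 0.2699 hr

Final: 0.2699 hr


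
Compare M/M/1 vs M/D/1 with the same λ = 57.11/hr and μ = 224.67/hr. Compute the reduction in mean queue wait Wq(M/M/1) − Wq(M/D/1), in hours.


ρ = 57.11/224.67 = 0.2542
Wq(M/M/1) = ρ/(μ−λ) = 0.2542/167.56 = 0.001517 hr
Wq(M/D/1) = ρ/(2(μ−λ)) = 0.0007585 hr
Savings = 0.001517 − 0.0007585 = 0.0007585 hr

Final: 0.0007585 hr


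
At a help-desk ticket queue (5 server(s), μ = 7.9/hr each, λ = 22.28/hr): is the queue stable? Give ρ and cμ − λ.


Total capacity cμ = 5·7.9 = 39.50/hr
ρ = λ/(cμ) = 22.28/39.50 = 0.5641
Stable ⇔ ρ < 1: YES
Spare capacity = cμ − λ = 39.50 − 22.28 = 17.22/hr

Final: ρ = 0.5641; stable; margin = 17.22/hr


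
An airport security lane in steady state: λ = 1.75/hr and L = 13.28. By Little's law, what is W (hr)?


W = L/λ = 13.28/1.75 = 7.5886 hr

Final: 7.5886 hr


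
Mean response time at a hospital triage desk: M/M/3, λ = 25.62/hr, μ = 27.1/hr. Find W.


a = 0.9454; ρ = 0.3151; P₀ = 0.384928
Lq = P₀·a^c·ρ/(c!(1−ρ)²) = 0.03642
Wq = Lq/λ = 0.03642/25.62 = 0.001422 hr
W = Wq + 1/μ = 0.001422 + 0.03690 = 0.03832 hr

Final: 0.03832 hr


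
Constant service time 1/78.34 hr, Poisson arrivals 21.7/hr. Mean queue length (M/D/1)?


ρ = 21.7/78.34 = 0.2770
M/D/1: Lq = ρ²/(2(1−ρ)) = 0.07673/(2·0.7230) = 0.05306

Final: 0.05306


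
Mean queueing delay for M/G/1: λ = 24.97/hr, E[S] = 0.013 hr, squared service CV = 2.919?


ρ = λ·E[S] = 24.97·0.013 = 0.3246
E[S²] = E[S]²(1+C_s²) = 0.013²·(1+2.919) = 0.0006623
Wq = λ·E[S²]/(2(1−ρ)) = 24.97·0.0006623/(2·0.6754) = 0.01224 hr

Final: 0.01224 hr


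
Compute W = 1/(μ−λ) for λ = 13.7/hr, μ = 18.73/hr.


W = 1/(μ−λ) = 1/(18.73 − 13.7) = 1/5.03 = 0.1988 hr

Final: 0.1988 hr


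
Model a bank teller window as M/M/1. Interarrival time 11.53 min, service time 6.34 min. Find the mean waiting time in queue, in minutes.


λ = 60/11.53 = 5.2038 /hr
μ = 60/6.34 = 9.4637 /hr
ρ = λ/μ = 5.2038/9.4637 = 0.5499
Wq = ρ/(μ−λ) = 0.5499/(9.4637−5.2038) = 0.12908 hr
In minutes: 0.12908·60 = 7.745 min

Final: 7.745 min


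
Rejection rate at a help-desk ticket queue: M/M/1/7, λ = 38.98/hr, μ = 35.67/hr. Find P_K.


ρ = λ/μ = 38.98/35.67 = 1.0928
P_K = (1−ρ)ρ^K/(1−ρ^(K+1)) = (-0.09280·1.861106)/(1 − 2.033807)
= -0.172701/-1.033807 = 0.167054

Final: 0.167054


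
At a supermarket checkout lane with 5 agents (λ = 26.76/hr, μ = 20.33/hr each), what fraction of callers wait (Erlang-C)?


a = λ/μ = 1.3163; ρ = a/5 = 0.2633
P₀ = 0.267921 (from M/M/c formula)
C(c,a) = [a^c/(c!(1−ρ))]·P₀ = [3.95133/(120·0.7367)]·0.267921
= 0.04469·0.267921 = 0.011974

Final: 0.011974


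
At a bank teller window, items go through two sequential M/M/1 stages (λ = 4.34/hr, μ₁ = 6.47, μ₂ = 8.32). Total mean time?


Each node sees arrival rate λ = 4.34/hr (tandem ⇒ throughput preserved).
W₁ = 1/(μ₁−λ) = 1/(6.47−4.34) = 0.46948 hr
W₂ = 1/(μ₂−λ) = 1/(8.32−4.34) = 0.25126 hr
W_total = W₁ + W₂ = 0.46948 + 0.25126 = 0.72074 hr

Final: 0.72074 hr


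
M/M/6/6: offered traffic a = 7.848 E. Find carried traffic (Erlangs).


B(6,7.848) = 0.381383 (Erlang-B)
Carried load = a(1 − B) = 7.848·(1 − 0.381383) = 7.848·0.618617 = 4.8549 E

Final: 4.8549 Erlangs


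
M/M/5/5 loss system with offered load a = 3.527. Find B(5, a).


B(c,a) = (a^c/c!) / Σ_{k=0}^{c} a^k/k!
a^5/5! = 4.548268
Σ terms (k=0..5): 1.00000 + 3.52700 + 6.21986 + 7.31249 + 6.44779 + 4.54827 = 29.055406
B = 4.548268/29.055406 = 0.156538

Final: 0.156538


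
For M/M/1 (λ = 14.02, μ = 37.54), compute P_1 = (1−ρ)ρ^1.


ρ = 14.02/37.54 = 0.3735
P_n = (1−ρ)·ρ^n = (1 − 0.3735)·0.3735^1 = 0.6265·0.373468 = 0.233990

Final: 0.233990


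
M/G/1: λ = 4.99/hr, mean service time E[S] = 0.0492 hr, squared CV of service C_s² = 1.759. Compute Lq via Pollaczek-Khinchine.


ρ = λ·E[S] = 4.99·0.0492 = 0.2455
Lq = ρ²(1+C_s²)/(2(1−ρ)) = 0.06027·(1+1.759)/(2·0.7545)
= 0.06027·2.7590/1.5090 = 0.11020

Final: 0.11020


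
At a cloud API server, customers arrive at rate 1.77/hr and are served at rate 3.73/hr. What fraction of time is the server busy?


ρ = λ/μ = 1.77/3.73 = 0.4745

Final: 0.4745


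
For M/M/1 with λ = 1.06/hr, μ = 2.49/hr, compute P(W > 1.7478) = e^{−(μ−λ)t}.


W ~ Exponential(μ−λ) for M/M/1.
μ − λ = 2.49 − 1.06 = 1.4300
P(W > t) = e^{−(μ−λ)t} = e^{−2.4994} = 0.082138

Final: 0.082138


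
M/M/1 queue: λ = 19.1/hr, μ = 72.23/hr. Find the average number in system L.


ρ = λ/μ = 19.1/72.23 = 0.2644
L = ρ/(1−ρ) = 0.2644/(1 − 0.2644) = 0.2644/0.7356 = 0.3595

Final: 0.3595


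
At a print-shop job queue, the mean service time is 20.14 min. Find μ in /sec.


μ = 1/(service time) in consistent units.
1 second = 0.0166667 min, so μ = 0.0166667/20.14 = 0.0008275 per second

Final: 0.0008275 /sec


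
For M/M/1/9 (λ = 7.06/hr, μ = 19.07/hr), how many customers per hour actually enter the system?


ρ = 0.3702; P_K = (1−ρ)ρ^9/(1−ρ^10) = 0.00008228
λ_eff = λ(1 − P_K) = 7.06·(1 − 0.00008228) = 7.06·0.999918 = 7.0594 /hr

Final: 7.0594 /hr


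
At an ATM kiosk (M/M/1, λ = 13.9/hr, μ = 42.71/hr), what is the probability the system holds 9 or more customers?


ρ = 13.9/42.71 = 0.3255
P(N ≥ n) = ρ^n = 0.3255^9 = 0.00004096

Final: 0.00004096


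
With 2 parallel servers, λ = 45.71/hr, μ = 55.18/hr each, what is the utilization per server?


ρ = λ/(cμ) = 45.71/(2·55.18) = 45.71/110.36 = 0.4142

Final: 0.4142


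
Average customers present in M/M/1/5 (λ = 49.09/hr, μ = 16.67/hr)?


ρ = 49.09/16.67 = 2.9448
L = ρ[1 − (K+1)ρ^K + Kρ^(K+1)] / [(1−ρ)(1−ρ^(K+1))]
Numerator: 2.9448·(1 − 6·221.455852 + 5·652.145638) = 5692.299346
Denominator: (-1.9448)·(-651.145638) = 1266.355224
L = 5692.299346/1266.355224 = 4.4950

Final: 4.4950


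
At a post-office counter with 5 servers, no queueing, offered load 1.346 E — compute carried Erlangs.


B(5,1.346) = 0.009608 (Erlang-B)
Carried load = a(1 − B) = 1.346·(1 − 0.009608) = 1.346·0.990392 = 1.3331 E

Final: 1.3331 Erlangs


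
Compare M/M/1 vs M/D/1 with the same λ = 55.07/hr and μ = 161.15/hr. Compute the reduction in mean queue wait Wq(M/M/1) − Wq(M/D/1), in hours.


ρ = 55.07/161.15 = 0.3417
Wq(M/M/1) = ρ/(μ−λ) = 0.3417/106.08 = 0.003221 hr
Wq(M/D/1) = ρ/(2(μ−λ)) = 0.001611 hr
Savings = 0.003221 − 0.001611 = 0.001611 hr

Final: 0.001611 hr


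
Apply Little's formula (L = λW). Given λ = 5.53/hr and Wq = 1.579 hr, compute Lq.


Lq = λWq = 5.53·1.579 = 8.7319

Final: 8.7319


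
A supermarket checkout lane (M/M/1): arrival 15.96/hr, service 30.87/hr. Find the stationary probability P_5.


ρ = 15.96/30.87 = 0.5170
P_n = (1−ρ)·ρ^n = (1 − 0.5170)·0.5170^5 = 0.4830·0.036939 = 0.017841

Final: 0.017841


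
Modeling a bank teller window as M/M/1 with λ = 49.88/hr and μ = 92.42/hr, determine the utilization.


ρ = λ/μ = 49.88/92.42 = 0.5397

Final: 0.5397


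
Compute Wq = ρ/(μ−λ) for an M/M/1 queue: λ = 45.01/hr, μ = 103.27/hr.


ρ = 45.01/103.27 = 0.4358
Wq = ρ/(μ−λ) = 0.4358/(103.27 − 45.01) = 0.4358/58.26 = 0.007481 hr

Final: 0.007481 hr


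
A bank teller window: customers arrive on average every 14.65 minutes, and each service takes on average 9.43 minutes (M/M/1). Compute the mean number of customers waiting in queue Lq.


λ = 60/14.65 = 4.0956 /hr
μ = 60/9.43 = 6.3627 /hr
ρ = λ/μ = 4.0956/6.3627 = 0.6437
Lq = ρ²/(1−ρ) = 0.4143/0.3563 = 1.1628

Final: 1.1628


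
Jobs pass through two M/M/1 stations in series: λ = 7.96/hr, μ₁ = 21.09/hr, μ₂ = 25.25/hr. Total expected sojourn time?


Each node sees arrival rate λ = 7.96/hr (tandem ⇒ throughput preserved).
W₁ = 1/(μ₁−λ) = 1/(21.09−7.96) = 0.07616 hr
W₂ = 1/(μ₂−λ) = 1/(25.25−7.96) = 0.05784 hr
W_total = W₁ + W₂ = 0.07616 + 0.05784 = 0.13400 hr

Final: 0.13400 hr


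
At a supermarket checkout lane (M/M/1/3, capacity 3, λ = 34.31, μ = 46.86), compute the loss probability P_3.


ρ = λ/μ = 34.31/46.86 = 0.7322
P_K = (1−ρ)ρ^K/(1−ρ^(K+1)) = (0.2678·0.392514)/(1 − 0.287391)
= 0.105123/0.712609 = 0.147518

Final: 0.147518


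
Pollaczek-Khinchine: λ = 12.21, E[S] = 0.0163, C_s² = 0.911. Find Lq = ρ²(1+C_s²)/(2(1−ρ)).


ρ = λ·E[S] = 12.21·0.0163 = 0.1990
Lq = ρ²(1+C_s²)/(2(1−ρ)) = 0.03961·(1+0.911)/(2·0.8010)
= 0.03961·1.9110/1.6020 = 0.04725

Final: 0.04725


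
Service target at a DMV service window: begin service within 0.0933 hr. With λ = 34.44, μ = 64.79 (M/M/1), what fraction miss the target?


ρ = 34.44/64.79 = 0.5316
P(Wq > t) = ρ·e^{−(μ−λ)t} = 0.5316·e^{−2.8317}
= 0.5316·0.058915 = 0.031317

Final: 0.031317


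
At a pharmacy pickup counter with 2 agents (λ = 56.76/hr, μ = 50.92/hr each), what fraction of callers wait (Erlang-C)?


a = λ/μ = 1.1147; ρ = a/2 = 0.5573
P₀ = 0.284237 (from M/M/c formula)
C(c,a) = [a^c/(c!(1−ρ))]·P₀ = [1.24253/(2·0.4427)]·0.284237
= 1.40350·0.284237 = 0.398927

Final: 0.398927


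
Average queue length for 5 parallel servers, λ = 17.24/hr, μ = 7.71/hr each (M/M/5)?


a = λ/μ = 2.2361; ρ = a/5 = 0.4472
P₀ = 0.105444
Lq = P₀·a^c·ρ / (c!·(1−ρ)²) = 0.105444·55.90034·0.4472/(120·0.30558)
= 0.07189

Final: 0.07189


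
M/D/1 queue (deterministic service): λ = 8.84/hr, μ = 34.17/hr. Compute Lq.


ρ = 8.84/34.17 = 0.2587
M/D/1: Lq = ρ²/(2(1−ρ)) = 0.06693/(2·0.7413) = 0.04514

Final: 0.04514


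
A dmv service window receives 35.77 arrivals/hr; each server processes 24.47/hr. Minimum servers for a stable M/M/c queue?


Stability requires cμ > λ ⇔ c > λ/μ.
λ/μ = 35.77/24.47 = 1.4618
Minimum integer c = ⌊1.4618⌋ + 1 = 2
Check: 2·24.47 = 48.94 > 35.77, while 1·24.47 = 24.47 ≤ 35.77

Final: 2 servers


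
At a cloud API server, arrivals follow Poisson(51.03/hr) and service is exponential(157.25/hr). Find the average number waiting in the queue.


ρ = 51.03/157.25 = 0.3245
Lq = ρ²/(1−ρ) = 0.1053/0.6755 = 0.1559

Final: 0.1559


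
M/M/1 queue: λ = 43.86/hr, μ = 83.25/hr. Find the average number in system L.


ρ = λ/μ = 43.86/83.25 = 0.5268
L = ρ/(1−ρ) = 0.5268/(1 − 0.5268) = 0.5268/0.4732 = 1.1135

Final: 1.1135


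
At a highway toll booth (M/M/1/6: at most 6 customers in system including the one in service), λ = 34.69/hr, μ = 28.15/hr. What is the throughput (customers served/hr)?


ρ = 1.2323; P_K = (1−ρ)ρ^6/(1−ρ^7) = 0.245381
λ_eff = λ(1 − P_K) = 34.69·(1 − 0.245381) = 34.69·0.754619 = 26.1777 /hr

Final: 26.1777 /hr


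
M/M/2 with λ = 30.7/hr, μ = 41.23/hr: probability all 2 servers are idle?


a = λ/μ = 30.7/41.23 = 0.7446; ρ = a/c = 0.3723
Σ_{k=0}^{1} a^k/k! (terms k=0..1) = 1.00000 + 0.74460 = 1.74460
Tail: a^2/(2!(1−ρ)) = 0.55443/(2·0.6277) = 0.44164
P₀ = 1/(1.74460 + 0.44164) = 1/2.18624 = 0.457405

Final: 0.457405


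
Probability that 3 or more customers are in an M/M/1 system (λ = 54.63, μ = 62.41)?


ρ = 54.63/62.41 = 0.8753
P(N ≥ n) = ρ^n = 0.8753^3 = 0.670704

Final: 0.670704


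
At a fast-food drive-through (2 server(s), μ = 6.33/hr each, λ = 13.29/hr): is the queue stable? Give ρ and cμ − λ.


Total capacity cμ = 2·6.33 = 12.66/hr
ρ = λ/(cμ) = 13.29/12.66 = 1.0498
Stable ⇔ ρ < 1: NO
Spare capacity = cμ − λ = 12.66 − 13.29 = -0.63/hr

Final: ρ = 1.0498; unstable; margin = -0.63/hr


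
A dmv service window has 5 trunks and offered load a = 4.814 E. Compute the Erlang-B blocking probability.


B(c,a) = (a^c/c!) / Σ_{k=0}^{c} a^k/k!
a^5/5! = 21.545133
Σ terms (k=0..5): 1.00000 + 4.81400 + 11.58730 + 18.59375 + 22.37758 + 21.54513 = 79.917761
B = 21.545133/79.917761 = 0.269591

Final: 0.269591


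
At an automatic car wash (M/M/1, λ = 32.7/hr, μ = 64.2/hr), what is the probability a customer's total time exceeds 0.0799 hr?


W ~ Exponential(μ−λ) for M/M/1.
μ − λ = 64.2 − 32.7 = 31.5000
P(W > t) = e^{−(μ−λ)t} = e^{−2.5168} = 0.080713

Final: 0.080713


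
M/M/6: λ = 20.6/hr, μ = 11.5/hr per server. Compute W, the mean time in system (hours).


a = 1.7913; ρ = 0.2986; P₀ = 0.166617
Lq = P₀·a^c·ρ/(c!(1−ρ)²) = 0.004639
Wq = Lq/λ = 0.004639/20.6 = 0.0002252 hr
W = Wq + 1/μ = 0.0002252 + 0.08696 = 0.08718 hr

Final: 0.08718 hr


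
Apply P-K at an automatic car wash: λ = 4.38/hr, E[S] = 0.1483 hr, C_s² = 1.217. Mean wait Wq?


ρ = λ·E[S] = 4.38·0.1483 = 0.6496
E[S²] = E[S]²(1+C_s²) = 0.1483²·(1+1.217) = 0.048758
Wq = λ·E[S²]/(2(1−ρ)) = 4.38·0.048758/(2·0.3504) = 0.30470 hr

Final: 0.30470 hr


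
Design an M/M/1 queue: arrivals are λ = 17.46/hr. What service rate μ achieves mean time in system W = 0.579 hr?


W = 1/(μ−λ) ⇒ μ − λ = 1/W = 1/0.579 = 1.7271
μ = λ + 1/W = 17.46 + 1.7271 = 19.1871 per hr

Final: 19.1871 /hr


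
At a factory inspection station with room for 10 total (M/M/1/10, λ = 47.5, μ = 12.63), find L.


ρ = 47.5/12.63 = 3.7609
L = ρ[1 − (K+1)ρ^K + Kρ^(K+1)] / [(1−ρ)(1−ρ^(K+1))]
Numerator: 3.7609·(1 − 11·566112.299651 + 10·2129084.262345) = 56652525.379751
Denominator: (-2.7609)·(-2129083.262345) = 5878157.827234
L = 56652525.379751/5878157.827234 = 9.6378

Final: 9.6378


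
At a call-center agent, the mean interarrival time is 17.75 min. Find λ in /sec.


λ = 1/(interarrival time) in consistent units.
1 second = 0.0166667 min, so λ = 0.0166667/17.75 = 0.0009390 per second

Final: 0.0009390 /sec


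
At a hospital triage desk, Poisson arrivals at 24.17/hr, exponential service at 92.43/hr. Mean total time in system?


W = 1/(μ−λ) = 1/(92.43 − 24.17) = 1/68.26 = 0.01465 hr

Final: 0.01465 hr


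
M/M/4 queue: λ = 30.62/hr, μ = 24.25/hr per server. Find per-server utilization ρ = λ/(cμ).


ρ = λ/(cμ) = 30.62/(4·24.25) = 30.62/97.00 = 0.3157

Final: 0.3157
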